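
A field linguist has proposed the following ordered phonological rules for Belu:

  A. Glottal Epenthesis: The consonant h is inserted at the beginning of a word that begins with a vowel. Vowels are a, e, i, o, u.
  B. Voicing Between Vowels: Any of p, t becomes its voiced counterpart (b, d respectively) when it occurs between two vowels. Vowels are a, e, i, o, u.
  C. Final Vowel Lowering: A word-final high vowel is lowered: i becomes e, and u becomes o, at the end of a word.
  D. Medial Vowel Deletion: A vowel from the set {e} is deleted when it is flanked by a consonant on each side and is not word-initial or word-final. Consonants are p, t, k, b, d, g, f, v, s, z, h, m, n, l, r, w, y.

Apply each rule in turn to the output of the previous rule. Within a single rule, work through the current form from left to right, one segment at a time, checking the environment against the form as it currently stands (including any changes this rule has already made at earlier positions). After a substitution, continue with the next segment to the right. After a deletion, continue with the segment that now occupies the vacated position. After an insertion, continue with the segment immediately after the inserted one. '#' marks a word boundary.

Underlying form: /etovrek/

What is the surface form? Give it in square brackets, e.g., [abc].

A Glottal Epenthesis: [etovrek] → [hetovrek]
B Voicing Between Vowels: [hetovrek] → [hedovrek]
C Final Vowel Lowering: no change — [hedovrek]
D Medial Vowel Deletion: [hedovrek] → [hdovrk]

[hdovrk]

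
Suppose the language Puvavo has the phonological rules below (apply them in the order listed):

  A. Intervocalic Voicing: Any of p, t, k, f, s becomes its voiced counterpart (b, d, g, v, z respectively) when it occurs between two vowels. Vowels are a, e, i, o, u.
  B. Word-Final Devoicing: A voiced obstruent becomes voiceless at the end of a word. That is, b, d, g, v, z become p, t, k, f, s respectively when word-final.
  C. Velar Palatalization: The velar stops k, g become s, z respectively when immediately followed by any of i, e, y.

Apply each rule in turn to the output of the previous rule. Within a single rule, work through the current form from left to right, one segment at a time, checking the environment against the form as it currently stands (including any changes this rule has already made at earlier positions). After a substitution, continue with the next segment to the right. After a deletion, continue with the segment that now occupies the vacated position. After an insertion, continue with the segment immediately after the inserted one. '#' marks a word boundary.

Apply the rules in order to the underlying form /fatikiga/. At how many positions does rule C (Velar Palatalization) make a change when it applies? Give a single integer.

A Intervocalic Voicing: [fatikiga] → [fadigiga]
B Word-Final Devoicing: no change — [fadigiga]
C Velar Palatalization: [fadigiga] → [fadiziga]
Rule C changed 1 position(s).

1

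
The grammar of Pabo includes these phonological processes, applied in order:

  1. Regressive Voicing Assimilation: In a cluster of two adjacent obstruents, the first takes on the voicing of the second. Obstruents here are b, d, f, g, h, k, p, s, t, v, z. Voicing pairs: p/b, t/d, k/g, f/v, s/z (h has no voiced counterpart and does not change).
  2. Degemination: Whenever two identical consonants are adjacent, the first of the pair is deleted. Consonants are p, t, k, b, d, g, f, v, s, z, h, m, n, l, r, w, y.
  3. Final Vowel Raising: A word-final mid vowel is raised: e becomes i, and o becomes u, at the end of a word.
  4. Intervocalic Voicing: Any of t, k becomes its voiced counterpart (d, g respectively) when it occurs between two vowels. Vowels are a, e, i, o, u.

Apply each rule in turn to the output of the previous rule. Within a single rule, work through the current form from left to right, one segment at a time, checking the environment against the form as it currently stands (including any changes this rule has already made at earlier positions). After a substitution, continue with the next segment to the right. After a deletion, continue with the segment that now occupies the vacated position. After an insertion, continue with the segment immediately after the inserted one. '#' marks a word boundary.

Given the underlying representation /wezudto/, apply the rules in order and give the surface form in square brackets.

1 Regressive Voicing Assimilation: [wezudto] → [wezutto]
2 Degemination: [wezutto] → [wezuto]
3 Final Vowel Raising: [wezuto] → [wezutu]
4 Intervocalic Voicing: [wezutu] → [wezudu]

[wezudu]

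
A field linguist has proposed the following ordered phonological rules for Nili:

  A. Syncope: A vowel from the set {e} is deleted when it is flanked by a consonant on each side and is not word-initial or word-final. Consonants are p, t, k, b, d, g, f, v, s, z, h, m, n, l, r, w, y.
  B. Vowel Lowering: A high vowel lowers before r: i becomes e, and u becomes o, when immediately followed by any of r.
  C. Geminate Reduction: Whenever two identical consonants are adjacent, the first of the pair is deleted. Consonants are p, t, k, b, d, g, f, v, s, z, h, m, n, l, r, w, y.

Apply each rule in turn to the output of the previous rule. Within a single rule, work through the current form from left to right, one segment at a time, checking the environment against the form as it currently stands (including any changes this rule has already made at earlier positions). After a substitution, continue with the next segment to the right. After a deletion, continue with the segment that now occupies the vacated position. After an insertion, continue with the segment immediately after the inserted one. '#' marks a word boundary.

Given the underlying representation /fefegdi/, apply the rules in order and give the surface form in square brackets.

[fgdi]

A Syncope: [fefegdi] → [ffgdi]
B Vowel Lowering: no change — [ffgdi]
C Geminate Reduction: [ffgdi] → [fgdi]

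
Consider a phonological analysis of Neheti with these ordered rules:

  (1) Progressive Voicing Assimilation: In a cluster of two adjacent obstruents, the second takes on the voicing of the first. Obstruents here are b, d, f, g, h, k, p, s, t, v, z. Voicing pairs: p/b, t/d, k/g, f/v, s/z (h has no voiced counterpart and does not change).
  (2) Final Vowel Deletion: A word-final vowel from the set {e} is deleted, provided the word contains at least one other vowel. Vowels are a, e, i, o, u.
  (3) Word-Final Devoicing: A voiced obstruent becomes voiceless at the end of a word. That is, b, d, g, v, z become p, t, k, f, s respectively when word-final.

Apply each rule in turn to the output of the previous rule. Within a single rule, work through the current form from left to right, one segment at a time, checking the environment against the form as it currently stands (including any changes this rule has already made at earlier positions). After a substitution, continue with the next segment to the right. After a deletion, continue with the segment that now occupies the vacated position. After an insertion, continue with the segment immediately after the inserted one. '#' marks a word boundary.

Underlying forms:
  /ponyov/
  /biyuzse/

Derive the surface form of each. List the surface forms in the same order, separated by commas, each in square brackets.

[ponyof], [biyuzs]

/ponyov/:
  (1) Progressive Voicing Assimilation: no change — [ponyov]
  (2) Final Vowel Deletion: no change — [ponyov]
  (3) Word-Final Devoicing: [ponyov] → [ponyof]
/biyuzse/:
  (1) Progressive Voicing Assimilation: [biyuzse] → [biyuzze]
  (2) Final Vowel Deletion: [biyuzze] → [biyuzz]
  (3) Word-Final Devoicing: [biyuzz] → [biyuzs]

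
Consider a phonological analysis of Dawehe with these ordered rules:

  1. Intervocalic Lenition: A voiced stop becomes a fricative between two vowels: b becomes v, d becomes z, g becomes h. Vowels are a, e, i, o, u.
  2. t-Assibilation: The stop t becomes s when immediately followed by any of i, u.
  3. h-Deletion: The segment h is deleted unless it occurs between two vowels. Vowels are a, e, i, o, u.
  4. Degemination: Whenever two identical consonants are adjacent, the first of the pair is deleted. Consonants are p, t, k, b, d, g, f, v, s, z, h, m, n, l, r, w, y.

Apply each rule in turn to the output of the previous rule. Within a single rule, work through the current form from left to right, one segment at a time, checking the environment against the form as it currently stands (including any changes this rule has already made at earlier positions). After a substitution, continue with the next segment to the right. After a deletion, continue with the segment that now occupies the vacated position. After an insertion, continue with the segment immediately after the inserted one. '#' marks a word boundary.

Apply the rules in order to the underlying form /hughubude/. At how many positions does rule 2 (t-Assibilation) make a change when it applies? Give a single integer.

1 Intervocalic Lenition: [hughubude] → [hughuvuze]
2 t-Assibilation: no change — [hughuvuze]
3 h-Deletion: [hughuvuze] → [uguvuze]
4 Degemination: no change — [uguvuze]
Rule 2 changed 0 position(s).

0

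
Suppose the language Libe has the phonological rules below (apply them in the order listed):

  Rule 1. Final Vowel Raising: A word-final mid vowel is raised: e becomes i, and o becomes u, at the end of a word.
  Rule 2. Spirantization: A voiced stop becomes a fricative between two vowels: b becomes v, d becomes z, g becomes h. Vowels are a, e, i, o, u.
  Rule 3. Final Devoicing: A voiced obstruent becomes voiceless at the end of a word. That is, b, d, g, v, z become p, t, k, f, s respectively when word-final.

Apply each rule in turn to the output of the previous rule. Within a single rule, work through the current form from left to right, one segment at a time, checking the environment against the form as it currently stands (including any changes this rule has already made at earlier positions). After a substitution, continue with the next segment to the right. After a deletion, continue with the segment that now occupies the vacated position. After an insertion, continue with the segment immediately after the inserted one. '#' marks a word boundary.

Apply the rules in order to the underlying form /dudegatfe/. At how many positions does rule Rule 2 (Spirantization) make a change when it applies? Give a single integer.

Rule 1 Final Vowel Raising: [dudegatfe] → [dudegatfi]
Rule 2 Spirantization: [dudegatfi] → [duzehatfi]
Rule 3 Final Devoicing: no change — [duzehatfi]
Rule Rule 2 changed 2 position(s).

2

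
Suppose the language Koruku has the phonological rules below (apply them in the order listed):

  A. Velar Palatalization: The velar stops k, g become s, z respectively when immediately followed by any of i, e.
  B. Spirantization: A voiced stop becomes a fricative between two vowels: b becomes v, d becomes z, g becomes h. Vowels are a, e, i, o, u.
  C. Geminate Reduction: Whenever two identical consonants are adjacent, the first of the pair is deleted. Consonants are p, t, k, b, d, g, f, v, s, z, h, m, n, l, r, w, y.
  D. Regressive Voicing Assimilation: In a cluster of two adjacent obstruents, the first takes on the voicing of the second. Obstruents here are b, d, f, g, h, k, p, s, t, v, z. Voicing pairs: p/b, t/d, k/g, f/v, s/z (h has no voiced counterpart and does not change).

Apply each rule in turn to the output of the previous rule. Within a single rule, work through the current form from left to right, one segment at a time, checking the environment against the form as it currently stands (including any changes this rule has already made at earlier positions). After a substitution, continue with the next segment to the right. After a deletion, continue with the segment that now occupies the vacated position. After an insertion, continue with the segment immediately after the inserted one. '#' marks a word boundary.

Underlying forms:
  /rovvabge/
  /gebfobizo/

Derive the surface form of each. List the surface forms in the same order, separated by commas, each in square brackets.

/rovvabge/:
  A Velar Palatalization: [rovvabge] → [rovvabze]
  B Spirantization: no change — [rovvabze]
  C Geminate Reduction: [rovvabze] → [rovabze]
  D Regressive Voicing Assimilation: no change — [rovabze]
/gebfobizo/:
  A Velar Palatalization: [gebfobizo] → [zebfobizo]
  B Spirantization: [zebfobizo] → [zebfovizo]
  C Geminate Reduction: no change — [zebfovizo]
  D Regressive Voicing Assimilation: [zebfovizo] → [zepfovizo]

[rovabze], [zepfovizo]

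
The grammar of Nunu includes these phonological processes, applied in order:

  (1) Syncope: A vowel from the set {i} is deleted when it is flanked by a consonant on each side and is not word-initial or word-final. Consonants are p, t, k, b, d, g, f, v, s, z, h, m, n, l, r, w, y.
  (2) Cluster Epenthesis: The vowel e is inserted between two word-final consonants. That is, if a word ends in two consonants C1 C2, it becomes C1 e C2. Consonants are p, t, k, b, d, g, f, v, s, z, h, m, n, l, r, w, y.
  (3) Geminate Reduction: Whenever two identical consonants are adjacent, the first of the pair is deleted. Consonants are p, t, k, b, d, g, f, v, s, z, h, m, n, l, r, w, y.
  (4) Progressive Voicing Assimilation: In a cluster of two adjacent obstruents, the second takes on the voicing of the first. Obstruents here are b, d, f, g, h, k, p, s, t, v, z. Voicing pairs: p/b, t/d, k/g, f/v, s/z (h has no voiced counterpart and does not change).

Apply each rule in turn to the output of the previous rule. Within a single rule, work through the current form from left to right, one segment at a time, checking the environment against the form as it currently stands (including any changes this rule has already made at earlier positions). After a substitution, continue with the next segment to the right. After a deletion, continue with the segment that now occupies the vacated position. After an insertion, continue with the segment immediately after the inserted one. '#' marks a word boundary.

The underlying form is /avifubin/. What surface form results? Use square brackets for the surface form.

(1) Syncope: [avifubin] → [avfubn]
(2) Cluster Epenthesis: [avfubn] → [avfuben]
(3) Geminate Reduction: no change — [avfuben]
(4) Progressive Voicing Assimilation: [avfuben] → [avvuben]

[avvuben]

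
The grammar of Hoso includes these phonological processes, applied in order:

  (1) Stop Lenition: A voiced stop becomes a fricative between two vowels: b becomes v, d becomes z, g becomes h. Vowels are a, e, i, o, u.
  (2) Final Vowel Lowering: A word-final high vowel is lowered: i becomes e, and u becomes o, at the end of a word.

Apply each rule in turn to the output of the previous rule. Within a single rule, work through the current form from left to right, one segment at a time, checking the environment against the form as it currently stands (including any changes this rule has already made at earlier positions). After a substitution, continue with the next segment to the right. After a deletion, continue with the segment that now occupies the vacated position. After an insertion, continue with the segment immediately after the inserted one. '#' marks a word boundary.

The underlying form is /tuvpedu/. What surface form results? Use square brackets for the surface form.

[tuvpezo]

(1) Stop Lenition: [tuvpedu] → [tuvpezu]
(2) Final Vowel Lowering: [tuvpezu] → [tuvpezo]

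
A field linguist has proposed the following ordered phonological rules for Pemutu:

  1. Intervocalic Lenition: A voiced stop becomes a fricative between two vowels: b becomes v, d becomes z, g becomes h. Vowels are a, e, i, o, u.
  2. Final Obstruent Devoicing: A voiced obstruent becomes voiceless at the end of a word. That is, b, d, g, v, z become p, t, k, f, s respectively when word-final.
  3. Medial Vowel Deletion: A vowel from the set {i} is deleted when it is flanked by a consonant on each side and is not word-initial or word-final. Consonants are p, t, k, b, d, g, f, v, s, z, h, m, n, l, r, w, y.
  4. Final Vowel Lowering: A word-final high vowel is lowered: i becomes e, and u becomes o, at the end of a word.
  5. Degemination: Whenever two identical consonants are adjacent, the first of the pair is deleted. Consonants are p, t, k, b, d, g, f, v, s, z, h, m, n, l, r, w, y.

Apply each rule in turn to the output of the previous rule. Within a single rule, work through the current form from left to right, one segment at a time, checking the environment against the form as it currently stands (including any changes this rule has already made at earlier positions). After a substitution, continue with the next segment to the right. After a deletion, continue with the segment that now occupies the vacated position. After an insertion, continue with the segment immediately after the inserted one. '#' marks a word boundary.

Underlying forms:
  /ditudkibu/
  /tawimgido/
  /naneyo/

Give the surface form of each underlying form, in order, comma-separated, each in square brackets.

[dtudkvo], [tawmgzo], [naneyo]

/ditudkibu/:
  1 Intervocalic Lenition: [ditudkibu] → [ditudkivu]
  2 Final Obstruent Devoicing: no change — [ditudkivu]
  3 Medial Vowel Deletion: [ditudkivu] → [dtudkvu]
  4 Final Vowel Lowering: [dtudkvu] → [dtudkvo]
  5 Degemination: no change — [dtudkvo]
/tawimgido/:
  1 Intervocalic Lenition: [tawimgido] → [tawimgizo]
  2 Final Obstruent Devoicing: no change — [tawimgizo]
  3 Medial Vowel Deletion: [tawimgizo] → [tawmgzo]
  4 Final Vowel Lowering: no change — [tawmgzo]
  5 Degemination: no change — [tawmgzo]
/naneyo/:
  1 Intervocalic Lenition: no change — [naneyo]
  2 Final Obstruent Devoicing: no change — [naneyo]
  3 Medial Vowel Deletion: no change — [naneyo]
  4 Final Vowel Lowering: no change — [naneyo]
  5 Degemination: no change — [naneyo]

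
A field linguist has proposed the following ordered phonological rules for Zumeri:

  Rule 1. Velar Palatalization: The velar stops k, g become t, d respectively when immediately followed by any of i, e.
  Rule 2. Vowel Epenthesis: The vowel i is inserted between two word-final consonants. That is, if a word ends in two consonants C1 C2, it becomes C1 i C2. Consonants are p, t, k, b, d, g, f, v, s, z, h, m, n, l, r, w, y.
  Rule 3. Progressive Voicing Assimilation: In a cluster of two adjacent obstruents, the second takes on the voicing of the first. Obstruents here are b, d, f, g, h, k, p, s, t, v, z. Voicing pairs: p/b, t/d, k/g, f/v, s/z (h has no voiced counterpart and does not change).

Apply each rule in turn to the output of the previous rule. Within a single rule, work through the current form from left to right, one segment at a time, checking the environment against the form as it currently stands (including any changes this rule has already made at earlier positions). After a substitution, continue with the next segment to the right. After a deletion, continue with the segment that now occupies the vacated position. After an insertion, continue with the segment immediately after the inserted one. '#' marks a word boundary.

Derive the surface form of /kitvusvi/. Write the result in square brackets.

Rule 1 Velar Palatalization: [kitvusvi] → [titvusvi]
Rule 2 Vowel Epenthesis: no change — [titvusvi]
Rule 3 Progressive Voicing Assimilation: [titvusvi] → [titfusfi]

[titfusfi]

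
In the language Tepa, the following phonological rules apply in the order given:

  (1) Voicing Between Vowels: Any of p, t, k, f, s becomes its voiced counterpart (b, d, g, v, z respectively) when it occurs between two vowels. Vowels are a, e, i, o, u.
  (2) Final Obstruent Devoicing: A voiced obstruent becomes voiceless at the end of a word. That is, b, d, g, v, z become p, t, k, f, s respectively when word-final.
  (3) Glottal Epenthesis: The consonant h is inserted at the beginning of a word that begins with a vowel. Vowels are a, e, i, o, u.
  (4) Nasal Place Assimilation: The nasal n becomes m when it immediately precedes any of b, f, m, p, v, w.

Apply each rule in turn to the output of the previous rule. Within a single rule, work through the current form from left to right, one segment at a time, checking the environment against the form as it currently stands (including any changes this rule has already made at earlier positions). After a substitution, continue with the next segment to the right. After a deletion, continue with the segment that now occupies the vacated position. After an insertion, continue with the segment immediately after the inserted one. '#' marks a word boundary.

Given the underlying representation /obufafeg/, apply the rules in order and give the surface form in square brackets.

[hobuvavek]

(1) Voicing Between Vowels: [obufafeg] → [obuvaveg]
(2) Final Obstruent Devoicing: [obuvaveg] → [obuvavek]
(3) Glottal Epenthesis: [obuvavek] → [hobuvavek]
(4) Nasal Place Assimilation: no change — [hobuvavek]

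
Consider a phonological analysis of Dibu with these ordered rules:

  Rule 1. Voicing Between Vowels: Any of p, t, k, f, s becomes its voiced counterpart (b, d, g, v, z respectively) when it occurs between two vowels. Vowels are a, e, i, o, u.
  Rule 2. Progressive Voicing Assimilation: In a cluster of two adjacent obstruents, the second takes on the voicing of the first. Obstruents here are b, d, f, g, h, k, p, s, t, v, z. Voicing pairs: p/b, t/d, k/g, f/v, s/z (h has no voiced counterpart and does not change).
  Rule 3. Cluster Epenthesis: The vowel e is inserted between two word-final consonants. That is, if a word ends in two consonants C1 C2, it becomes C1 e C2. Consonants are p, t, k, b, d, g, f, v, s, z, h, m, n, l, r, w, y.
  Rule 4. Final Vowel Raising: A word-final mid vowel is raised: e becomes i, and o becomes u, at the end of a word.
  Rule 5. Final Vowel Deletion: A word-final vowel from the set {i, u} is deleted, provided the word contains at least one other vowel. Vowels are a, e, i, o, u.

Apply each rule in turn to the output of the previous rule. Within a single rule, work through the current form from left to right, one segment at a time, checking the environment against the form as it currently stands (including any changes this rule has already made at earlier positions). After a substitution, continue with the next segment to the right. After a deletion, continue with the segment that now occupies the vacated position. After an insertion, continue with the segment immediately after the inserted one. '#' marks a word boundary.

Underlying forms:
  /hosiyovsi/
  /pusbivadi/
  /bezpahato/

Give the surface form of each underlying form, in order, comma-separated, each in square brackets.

[hoziyovz], [puspivad], [bezbahad]

/hosiyovsi/:
  Rule 1 Voicing Between Vowels: [hosiyovsi] → [hoziyovsi]
  Rule 2 Progressive Voicing Assimilation: [hoziyovsi] → [hoziyovzi]
  Rule 3 Cluster Epenthesis: no change — [hoziyovzi]
  Rule 4 Final Vowel Raising: no change — [hoziyovzi]
  Rule 5 Final Vowel Deletion: [hoziyovzi] → [hoziyovz]
/pusbivadi/:
  Rule 1 Voicing Between Vowels: no change — [pusbivadi]
  Rule 2 Progressive Voicing Assimilation: [pusbivadi] → [puspivadi]
  Rule 3 Cluster Epenthesis: no change — [puspivadi]
  Rule 4 Final Vowel Raising: no change — [puspivadi]
  Rule 5 Final Vowel Deletion: [puspivadi] → [puspivad]
/bezpahato/:
  Rule 1 Voicing Between Vowels: [bezpahato] → [bezpahado]
  Rule 2 Progressive Voicing Assimilation: [bezpahado] → [bezbahado]
  Rule 3 Cluster Epenthesis: no change — [bezbahado]
  Rule 4 Final Vowel Raising: [bezbahado] → [bezbahadu]
  Rule 5 Final Vowel Deletion: [bezbahadu] → [bezbahad]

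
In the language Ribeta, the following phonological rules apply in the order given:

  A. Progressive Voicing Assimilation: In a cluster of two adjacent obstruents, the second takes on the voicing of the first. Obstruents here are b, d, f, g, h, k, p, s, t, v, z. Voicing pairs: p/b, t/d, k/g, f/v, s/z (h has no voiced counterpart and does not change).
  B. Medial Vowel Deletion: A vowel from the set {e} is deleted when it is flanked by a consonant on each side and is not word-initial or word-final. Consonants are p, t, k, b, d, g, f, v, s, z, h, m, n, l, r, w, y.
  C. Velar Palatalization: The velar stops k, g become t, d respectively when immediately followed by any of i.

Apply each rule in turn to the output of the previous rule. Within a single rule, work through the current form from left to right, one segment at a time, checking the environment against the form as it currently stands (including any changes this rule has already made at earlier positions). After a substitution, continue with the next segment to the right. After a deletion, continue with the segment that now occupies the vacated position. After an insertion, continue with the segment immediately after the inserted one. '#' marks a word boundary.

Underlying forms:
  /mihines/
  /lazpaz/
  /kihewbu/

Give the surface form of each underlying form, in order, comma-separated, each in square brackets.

/mihines/:
  A Progressive Voicing Assimilation: no change — [mihines]
  B Medial Vowel Deletion: [mihines] → [mihins]
  C Velar Palatalization: no change — [mihins]
/lazpaz/:
  A Progressive Voicing Assimilation: [lazpaz] → [lazbaz]
  B Medial Vowel Deletion: no change — [lazbaz]
  C Velar Palatalization: no change — [lazbaz]
/kihewbu/:
  A Progressive Voicing Assimilation: no change — [kihewbu]
  B Medial Vowel Deletion: [kihewbu] → [kihwbu]
  C Velar Palatalization: [kihwbu] → [tihwbu]

[mihins], [lazbaz], [tihwbu]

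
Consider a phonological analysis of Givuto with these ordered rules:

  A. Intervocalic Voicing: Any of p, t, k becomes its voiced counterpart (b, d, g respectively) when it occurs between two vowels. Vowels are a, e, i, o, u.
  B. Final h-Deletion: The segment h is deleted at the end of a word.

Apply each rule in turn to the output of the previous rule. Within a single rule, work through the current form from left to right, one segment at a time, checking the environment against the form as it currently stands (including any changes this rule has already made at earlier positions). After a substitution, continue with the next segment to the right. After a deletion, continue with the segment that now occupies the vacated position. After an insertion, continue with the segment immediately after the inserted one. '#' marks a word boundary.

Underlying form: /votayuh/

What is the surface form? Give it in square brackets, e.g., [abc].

A Intervocalic Voicing: [votayuh] → [vodayuh]
B Final h-Deletion: [vodayuh] → [vodayu]

[vodayu]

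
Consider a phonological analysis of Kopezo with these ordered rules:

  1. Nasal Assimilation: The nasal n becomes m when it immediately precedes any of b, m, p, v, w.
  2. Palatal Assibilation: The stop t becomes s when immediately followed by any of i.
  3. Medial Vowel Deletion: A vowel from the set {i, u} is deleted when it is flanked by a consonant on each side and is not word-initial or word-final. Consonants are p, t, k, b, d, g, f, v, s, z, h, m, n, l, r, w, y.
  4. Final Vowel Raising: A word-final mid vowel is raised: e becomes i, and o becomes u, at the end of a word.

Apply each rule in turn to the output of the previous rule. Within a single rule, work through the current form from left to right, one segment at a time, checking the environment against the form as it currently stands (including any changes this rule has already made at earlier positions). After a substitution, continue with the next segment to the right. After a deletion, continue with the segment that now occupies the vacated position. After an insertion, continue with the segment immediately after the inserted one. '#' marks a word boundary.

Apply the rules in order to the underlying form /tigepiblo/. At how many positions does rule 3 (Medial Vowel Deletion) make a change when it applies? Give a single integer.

1 Nasal Assimilation: no change — [tigepiblo]
2 Palatal Assibilation: [tigepiblo] → [sigepiblo]
3 Medial Vowel Deletion: [sigepiblo] → [sgepblo]
4 Final Vowel Raising: [sgepblo] → [sgepblu]
Rule 3 changed 2 position(s).

2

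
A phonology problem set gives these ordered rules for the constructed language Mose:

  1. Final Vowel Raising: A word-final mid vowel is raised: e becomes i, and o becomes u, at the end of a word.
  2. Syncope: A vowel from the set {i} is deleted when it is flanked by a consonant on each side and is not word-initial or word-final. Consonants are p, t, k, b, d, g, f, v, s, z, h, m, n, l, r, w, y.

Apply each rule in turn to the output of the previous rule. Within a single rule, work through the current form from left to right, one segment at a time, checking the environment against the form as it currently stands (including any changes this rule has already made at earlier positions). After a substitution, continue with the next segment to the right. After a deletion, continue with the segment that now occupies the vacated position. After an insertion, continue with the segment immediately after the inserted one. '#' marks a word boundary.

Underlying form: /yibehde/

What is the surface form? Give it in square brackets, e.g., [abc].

1 Final Vowel Raising: [yibehde] → [yibehdi]
2 Syncope: [yibehdi] → [ybehdi]

[ybehdi]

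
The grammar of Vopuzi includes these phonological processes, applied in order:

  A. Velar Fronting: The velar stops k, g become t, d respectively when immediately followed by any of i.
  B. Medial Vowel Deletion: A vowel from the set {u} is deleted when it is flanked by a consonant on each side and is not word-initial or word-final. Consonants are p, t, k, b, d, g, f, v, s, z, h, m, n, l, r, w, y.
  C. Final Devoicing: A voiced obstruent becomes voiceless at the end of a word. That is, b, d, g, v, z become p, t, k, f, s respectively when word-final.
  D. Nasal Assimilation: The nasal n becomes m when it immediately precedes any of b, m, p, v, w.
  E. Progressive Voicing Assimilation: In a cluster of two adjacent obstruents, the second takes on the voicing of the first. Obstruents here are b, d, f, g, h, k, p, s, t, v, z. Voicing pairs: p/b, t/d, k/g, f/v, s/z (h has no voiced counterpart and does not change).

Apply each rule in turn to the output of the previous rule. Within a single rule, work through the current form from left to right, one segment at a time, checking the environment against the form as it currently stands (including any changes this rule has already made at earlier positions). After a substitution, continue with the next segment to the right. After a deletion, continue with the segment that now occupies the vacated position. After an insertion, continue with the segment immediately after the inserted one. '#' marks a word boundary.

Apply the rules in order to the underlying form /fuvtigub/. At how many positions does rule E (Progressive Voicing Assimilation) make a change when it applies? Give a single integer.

A Velar Fronting: no change — [fuvtigub]
B Medial Vowel Deletion: [fuvtigub] → [fvtigb]
C Final Devoicing: [fvtigb] → [fvtigp]
D Nasal Assimilation: no change — [fvtigp]
E Progressive Voicing Assimilation: [fvtigp] → [fftigb]
Rule E changed 2 position(s).

2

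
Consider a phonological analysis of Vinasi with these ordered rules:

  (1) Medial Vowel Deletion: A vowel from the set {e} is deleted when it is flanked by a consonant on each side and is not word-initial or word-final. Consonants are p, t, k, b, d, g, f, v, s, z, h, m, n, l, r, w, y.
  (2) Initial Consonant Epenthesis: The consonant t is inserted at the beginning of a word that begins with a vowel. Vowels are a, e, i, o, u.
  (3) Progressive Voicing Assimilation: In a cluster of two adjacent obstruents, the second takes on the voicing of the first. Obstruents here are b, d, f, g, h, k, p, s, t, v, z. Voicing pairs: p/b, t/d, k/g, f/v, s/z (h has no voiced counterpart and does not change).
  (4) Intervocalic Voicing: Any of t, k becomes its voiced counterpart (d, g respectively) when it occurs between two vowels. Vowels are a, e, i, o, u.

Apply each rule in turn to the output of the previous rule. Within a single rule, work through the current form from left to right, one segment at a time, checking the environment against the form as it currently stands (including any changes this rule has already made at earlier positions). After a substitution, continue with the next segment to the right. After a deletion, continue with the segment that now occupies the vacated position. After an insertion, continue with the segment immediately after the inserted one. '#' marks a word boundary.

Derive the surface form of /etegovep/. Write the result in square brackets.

(1) Medial Vowel Deletion: [etegovep] → [etgovp]
(2) Initial Consonant Epenthesis: [etgovp] → [tetgovp]
(3) Progressive Voicing Assimilation: [tetgovp] → [tetkovb]
(4) Intervocalic Voicing: no change — [tetkovb]

[tetkovb]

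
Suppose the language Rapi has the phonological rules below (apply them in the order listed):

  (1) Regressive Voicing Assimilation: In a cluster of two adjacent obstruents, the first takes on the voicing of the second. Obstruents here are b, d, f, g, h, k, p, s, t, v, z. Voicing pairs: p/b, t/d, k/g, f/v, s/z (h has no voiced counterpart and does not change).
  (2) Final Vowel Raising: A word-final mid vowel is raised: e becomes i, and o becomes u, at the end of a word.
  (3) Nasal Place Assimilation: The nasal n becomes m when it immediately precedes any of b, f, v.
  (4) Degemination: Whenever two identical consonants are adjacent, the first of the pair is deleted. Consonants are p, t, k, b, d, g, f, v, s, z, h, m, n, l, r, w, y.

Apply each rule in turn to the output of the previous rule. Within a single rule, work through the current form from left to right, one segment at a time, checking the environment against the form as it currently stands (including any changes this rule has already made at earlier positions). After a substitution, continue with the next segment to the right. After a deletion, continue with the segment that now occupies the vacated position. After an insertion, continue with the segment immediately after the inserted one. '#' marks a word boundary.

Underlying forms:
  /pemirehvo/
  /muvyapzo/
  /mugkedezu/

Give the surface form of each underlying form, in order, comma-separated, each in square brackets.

[pemirehvu], [muvyabzu], [mukedezu]

/pemirehvo/:
  (1) Regressive Voicing Assimilation: no change — [pemirehvo]
  (2) Final Vowel Raising: [pemirehvo] → [pemirehvu]
  (3) Nasal Place Assimilation: no change — [pemirehvu]
  (4) Degemination: no change — [pemirehvu]
/muvyapzo/:
  (1) Regressive Voicing Assimilation: [muvyapzo] → [muvyabzo]
  (2) Final Vowel Raising: [muvyabzo] → [muvyabzu]
  (3) Nasal Place Assimilation: no change — [muvyabzu]
  (4) Degemination: no change — [muvyabzu]
/mugkedezu/:
  (1) Regressive Voicing Assimilation: [mugkedezu] → [mukkedezu]
  (2) Final Vowel Raising: no change — [mukkedezu]
  (3) Nasal Place Assimilation: no change — [mukkedezu]
  (4) Degemination: [mukkedezu] → [mukedezu]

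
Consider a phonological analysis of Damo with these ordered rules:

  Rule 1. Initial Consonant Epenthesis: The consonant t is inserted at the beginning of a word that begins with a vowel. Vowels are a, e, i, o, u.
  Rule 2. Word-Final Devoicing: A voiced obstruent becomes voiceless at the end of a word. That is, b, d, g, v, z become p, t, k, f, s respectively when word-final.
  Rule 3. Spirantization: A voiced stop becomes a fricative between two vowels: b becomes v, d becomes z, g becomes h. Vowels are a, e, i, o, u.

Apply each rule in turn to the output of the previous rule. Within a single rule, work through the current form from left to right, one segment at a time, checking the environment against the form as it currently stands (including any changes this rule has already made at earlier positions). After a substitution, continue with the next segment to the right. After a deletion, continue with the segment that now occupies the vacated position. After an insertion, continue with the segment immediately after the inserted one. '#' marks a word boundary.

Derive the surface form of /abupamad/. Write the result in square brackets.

Rule 1 Initial Consonant Epenthesis: [abupamad] → [tabupamad]
Rule 2 Word-Final Devoicing: [tabupamad] → [tabupamat]
Rule 3 Spirantization: [tabupamat] → [tavupamat]

[tavupamat]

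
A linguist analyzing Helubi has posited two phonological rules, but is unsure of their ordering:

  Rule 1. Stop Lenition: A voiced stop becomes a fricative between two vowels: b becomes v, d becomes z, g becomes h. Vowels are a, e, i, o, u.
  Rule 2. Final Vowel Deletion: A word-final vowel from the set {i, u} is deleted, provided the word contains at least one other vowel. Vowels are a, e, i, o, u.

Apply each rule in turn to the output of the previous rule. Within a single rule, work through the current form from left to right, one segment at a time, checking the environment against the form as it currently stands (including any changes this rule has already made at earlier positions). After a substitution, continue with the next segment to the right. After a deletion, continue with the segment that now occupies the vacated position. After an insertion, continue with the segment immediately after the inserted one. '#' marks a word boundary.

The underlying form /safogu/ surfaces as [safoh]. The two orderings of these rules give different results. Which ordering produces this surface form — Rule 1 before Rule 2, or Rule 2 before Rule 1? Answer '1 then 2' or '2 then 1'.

1 then 2

Order 1 then 2:
  1 Stop Lenition: [safogu] → [safohu]
  2 Final Vowel Deletion: [safohu] → [safoh]
  result: [safoh]
Order 2 then 1:
  2 Final Vowel Deletion: [safogu] → [safog]
  1 Stop Lenition: no change — [safog]
  result: [safog]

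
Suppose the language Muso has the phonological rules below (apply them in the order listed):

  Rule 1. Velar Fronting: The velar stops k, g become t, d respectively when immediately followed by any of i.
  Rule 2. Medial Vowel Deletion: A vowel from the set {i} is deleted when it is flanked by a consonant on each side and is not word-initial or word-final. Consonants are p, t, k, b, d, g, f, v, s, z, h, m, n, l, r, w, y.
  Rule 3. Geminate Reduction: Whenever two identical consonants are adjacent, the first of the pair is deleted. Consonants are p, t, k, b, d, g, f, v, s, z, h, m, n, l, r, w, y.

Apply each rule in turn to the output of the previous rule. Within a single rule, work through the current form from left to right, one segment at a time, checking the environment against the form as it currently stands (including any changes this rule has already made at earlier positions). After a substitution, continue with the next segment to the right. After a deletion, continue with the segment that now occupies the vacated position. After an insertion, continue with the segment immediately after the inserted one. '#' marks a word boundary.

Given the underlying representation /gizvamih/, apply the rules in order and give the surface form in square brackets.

[dzvamh]

Rule 1 Velar Fronting: [gizvamih] → [dizvamih]
Rule 2 Medial Vowel Deletion: [dizvamih] → [dzvamh]
Rule 3 Geminate Reduction: no change — [dzvamh]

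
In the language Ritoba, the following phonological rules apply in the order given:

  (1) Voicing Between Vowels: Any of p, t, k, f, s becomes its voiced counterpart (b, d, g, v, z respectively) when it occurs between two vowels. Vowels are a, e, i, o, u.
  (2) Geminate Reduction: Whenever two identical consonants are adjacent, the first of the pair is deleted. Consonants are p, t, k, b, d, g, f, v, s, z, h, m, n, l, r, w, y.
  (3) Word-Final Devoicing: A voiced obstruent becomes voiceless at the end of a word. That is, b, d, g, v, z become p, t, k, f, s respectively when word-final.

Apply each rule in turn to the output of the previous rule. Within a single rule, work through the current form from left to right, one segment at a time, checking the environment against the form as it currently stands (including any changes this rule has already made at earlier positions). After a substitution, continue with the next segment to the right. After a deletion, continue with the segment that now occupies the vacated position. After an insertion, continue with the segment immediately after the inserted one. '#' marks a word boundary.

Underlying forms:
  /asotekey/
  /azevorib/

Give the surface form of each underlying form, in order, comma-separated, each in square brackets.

/asotekey/:
  (1) Voicing Between Vowels: [asotekey] → [azodegey]
  (2) Geminate Reduction: no change — [azodegey]
  (3) Word-Final Devoicing: no change — [azodegey]
/azevorib/:
  (1) Voicing Between Vowels: no change — [azevorib]
  (2) Geminate Reduction: no change — [azevorib]
  (3) Word-Final Devoicing: [azevorib] → [azevorip]

[azodegey], [azevorip]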